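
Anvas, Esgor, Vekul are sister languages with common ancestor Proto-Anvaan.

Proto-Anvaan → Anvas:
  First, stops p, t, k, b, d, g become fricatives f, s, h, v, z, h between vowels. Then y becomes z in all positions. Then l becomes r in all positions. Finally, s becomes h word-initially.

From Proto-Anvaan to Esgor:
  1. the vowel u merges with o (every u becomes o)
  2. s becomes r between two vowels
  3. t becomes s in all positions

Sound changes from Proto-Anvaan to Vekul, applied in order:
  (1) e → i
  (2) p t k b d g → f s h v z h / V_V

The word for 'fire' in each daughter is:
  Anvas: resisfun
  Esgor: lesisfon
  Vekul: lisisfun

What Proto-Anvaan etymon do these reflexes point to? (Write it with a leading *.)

*letisfun

Position 2: Anvas has e, Esgor has e, Vekul has i. Anvas preserves e here (none of its changes turn any other segment into e), so the proto-segment is *e.
Position 1: Anvas has r, Esgor has l, Vekul has l. Esgor preserves l here (none of its changes turn any other segment into l), so the proto-segment is *l.
This points to *letisfun. Verify forward in each daughter:
Anvas: *letisfun > lesisfun > resisfun  (by intervocalic lenition, unconditioned shift)
Esgor: *letisfun > letisfon > lesisfon  (by vowel merger, unconditioned shift)
Vekul: start from *letisfun.
  rule 1 (vowel merger): letisfun → litisfun
  rule 2 (intervocalic lenition): litisfun → lisisfun
  ⇒ Vekul lisisfun
Only *letisfun yields all of Anvas resisfun, Esgor lesisfon, Vekul lisisfun.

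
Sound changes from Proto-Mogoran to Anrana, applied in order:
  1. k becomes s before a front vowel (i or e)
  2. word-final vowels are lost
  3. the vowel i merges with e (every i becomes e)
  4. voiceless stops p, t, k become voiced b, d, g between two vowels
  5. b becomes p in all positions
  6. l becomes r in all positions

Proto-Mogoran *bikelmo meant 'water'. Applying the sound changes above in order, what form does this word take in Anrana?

peserm

Anrana: *bikelmo
  bikelmo → biselmo   [palatalisation]
  biselmo → biselm   [apocope]
  biselm → beselm   [vowel merger]
  beselm (rule 4 does not apply)
  beselm → peselm   [unconditioned shift]
  peselm → peserm   [unconditioned shift]
  giving Anrana peserm.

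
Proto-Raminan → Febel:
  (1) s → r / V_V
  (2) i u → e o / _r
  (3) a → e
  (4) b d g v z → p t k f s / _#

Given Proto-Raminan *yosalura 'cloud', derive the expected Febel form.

Febel: *yosalura > yoralura > yoralora > yorelore  (by rhotacism, pre-rhotic lowering, vowel merger)

yorelore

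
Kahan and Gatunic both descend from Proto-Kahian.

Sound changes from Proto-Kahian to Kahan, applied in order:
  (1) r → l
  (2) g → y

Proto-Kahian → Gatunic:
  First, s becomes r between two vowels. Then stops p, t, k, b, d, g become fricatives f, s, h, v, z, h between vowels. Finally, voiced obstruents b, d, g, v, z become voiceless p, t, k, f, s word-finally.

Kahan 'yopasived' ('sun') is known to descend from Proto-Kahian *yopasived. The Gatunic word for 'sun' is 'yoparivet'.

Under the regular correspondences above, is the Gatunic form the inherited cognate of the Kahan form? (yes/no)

no

Derive the expected Gatunic reflex of *yopasived:
Gatunic: *yopasived > yoparived > yofarived > yofarivet  (by rhotacism, intervocalic lenition, final devoicing)
The regular Gatunic reflex would be 'yofarivet', but the attested form is 'yoparivet'. The correspondence is irregular, so they are not cognates (the Gatunic form has a different source).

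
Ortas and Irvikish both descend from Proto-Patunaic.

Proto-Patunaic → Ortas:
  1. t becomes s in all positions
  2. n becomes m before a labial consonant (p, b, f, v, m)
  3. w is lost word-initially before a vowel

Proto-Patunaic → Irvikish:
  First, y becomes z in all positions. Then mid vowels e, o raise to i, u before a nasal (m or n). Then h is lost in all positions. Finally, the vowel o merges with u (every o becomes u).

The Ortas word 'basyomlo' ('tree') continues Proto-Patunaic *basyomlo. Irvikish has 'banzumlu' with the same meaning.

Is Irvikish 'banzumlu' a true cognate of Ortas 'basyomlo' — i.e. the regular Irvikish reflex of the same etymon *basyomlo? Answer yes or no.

Derive the expected Irvikish reflex of *basyomlo:
Irvikish: *basyomlo > baszomlo > baszumlo > baszumlu  (by unconditioned shift, pre-nasal raising, vowel merger)
The regular Irvikish reflex would be 'baszumlu', but the attested form is 'banzumlu'. The correspondence is irregular, so they are not cognates (the Irvikish form has a different source).

no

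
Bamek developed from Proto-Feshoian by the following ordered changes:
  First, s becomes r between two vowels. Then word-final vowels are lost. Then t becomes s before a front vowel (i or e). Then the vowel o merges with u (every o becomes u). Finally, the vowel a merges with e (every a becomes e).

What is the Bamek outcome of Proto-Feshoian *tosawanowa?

Bamek: *tosawanowa > torawanowa > torawanow > turawanuw > turewenuw  (by rhotacism, apocope, vowel merger, vowel merger)

turewenuw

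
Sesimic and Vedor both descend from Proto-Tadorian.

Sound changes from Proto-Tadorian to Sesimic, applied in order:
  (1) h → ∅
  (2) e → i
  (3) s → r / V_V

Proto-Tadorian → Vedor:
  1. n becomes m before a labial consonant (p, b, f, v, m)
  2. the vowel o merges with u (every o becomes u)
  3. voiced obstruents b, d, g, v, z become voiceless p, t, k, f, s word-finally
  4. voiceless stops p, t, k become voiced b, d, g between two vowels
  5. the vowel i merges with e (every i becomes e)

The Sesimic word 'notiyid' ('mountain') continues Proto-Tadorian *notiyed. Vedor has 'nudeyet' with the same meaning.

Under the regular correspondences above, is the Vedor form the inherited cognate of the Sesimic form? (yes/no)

Derive the expected Vedor reflex of *notiyed:
Vedor: *notiyed > nutiyed > nutiyet > nudiyet > nudeyet  (by vowel merger, final devoicing, intervocalic voicing, vowel merger)
Vedor 'nudeyet' matches the regular reflex exactly, so the pair is cognate.

yes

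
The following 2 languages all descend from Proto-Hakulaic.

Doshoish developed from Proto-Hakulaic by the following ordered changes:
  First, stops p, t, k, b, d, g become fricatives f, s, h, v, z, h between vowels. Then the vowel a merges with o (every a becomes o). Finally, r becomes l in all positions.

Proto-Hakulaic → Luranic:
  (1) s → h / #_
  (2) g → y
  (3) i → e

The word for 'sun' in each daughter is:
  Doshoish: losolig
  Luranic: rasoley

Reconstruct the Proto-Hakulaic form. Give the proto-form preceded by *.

*rasolig

Position 2: Doshoish has o, Luranic has a. Luranic preserves a here (none of its changes turn any other segment into a), so the proto-segment is *a.
Position 6: Doshoish has i, Luranic has e. Doshoish preserves i here (none of its changes turn any other segment into i), so the proto-segment is *i.
Continuing position by position gives *rasolig; check it forward:
Doshoish: start from *rasolig.
  rule 1: no change — rasolig
  rule 2 (vowel merger): rasolig → rosolig
  rule 3 (unconditioned shift): rosolig → losolig
  ⇒ Doshoish losolig
Luranic: *rasolig > rasoliy > rasoley  (by unconditioned shift, vowel merger)
No other proto-form is consistent with every reflex, so the reconstruction is *rasolig.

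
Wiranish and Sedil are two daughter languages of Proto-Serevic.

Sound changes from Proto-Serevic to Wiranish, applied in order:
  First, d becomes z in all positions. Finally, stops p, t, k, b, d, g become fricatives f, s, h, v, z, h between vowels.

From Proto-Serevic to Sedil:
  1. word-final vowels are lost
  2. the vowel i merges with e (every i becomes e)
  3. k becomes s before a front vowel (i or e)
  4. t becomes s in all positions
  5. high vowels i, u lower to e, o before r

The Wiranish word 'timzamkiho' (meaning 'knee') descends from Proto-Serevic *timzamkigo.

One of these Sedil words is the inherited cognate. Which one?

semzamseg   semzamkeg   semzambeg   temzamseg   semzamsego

Sedil: start from *timzamkigo.
  rule 1 (apocope): timzamkigo → timzamkig
  rule 2 (vowel merger): timzamkig → temzamkeg
  rule 3 (palatalisation): temzamkeg → temzamseg
  rule 4 (unconditioned shift): temzamseg → semzamseg
  rule 5: no change — semzamseg
  ⇒ Sedil semzamseg

semzamseg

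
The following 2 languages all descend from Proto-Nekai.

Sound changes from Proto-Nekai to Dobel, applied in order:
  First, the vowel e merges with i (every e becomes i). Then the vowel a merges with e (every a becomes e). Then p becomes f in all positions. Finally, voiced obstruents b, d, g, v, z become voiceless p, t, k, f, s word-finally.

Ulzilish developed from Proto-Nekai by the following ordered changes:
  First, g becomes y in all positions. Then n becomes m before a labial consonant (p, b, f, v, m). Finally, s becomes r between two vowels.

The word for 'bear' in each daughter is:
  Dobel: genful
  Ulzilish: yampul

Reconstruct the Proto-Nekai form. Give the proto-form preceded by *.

*ganpul

Position 4: Dobel has f, Ulzilish has p. Ulzilish preserves p here (none of its changes turn any other segment into p), so the proto-segment is *p.
Position 2: Dobel has e, Ulzilish has a. Ulzilish preserves a here (none of its changes turn any other segment into a), so the proto-segment is *a.
Position 1: Dobel has g, Ulzilish has y. Dobel preserves g here (none of its changes turn any other segment into g), so the proto-segment is *g.
Verify the candidate proto-form against each daughter:
Dobel: *ganpul > genpul > genful  (by vowel merger, unconditioned shift)
Ulzilish: *ganpul > yanpul > yampul  (by unconditioned shift, nasal place assimilation)
Only *ganpul yields all of Dobel genful, Ulzilish yampul.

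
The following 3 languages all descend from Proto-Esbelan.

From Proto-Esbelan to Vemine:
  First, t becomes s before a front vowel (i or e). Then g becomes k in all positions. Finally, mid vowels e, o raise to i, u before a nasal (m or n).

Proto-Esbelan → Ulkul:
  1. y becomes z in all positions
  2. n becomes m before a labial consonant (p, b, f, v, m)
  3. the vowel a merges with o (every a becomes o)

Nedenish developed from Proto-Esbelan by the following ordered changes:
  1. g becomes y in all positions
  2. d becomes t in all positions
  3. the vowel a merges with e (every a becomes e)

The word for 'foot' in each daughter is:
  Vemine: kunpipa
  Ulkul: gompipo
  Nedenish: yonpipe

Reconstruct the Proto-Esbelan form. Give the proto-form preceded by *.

*gonpipa

Position 3: Vemine has n, Ulkul has m, Nedenish has n. Vemine preserves n here (none of its changes turn any other segment into n), so the proto-segment is *n.
Position 2: Vemine has u, Ulkul has o, Nedenish has o. Nedenish preserves o here (none of its changes turn any other segment into o), so the proto-segment is *o.
Position 7: Vemine has a, Ulkul has o, Nedenish has e. Vemine preserves a here (none of its changes turn any other segment into a), so the proto-segment is *a.
Verify the candidate proto-form against each daughter:
Vemine: *gonpipa > konpipa > kunpipa  (by unconditioned shift, pre-nasal raising)
Ulkul: *gonpipa
  gonpipa (rule 1 does not apply)
  gonpipa → gompipa   [nasal place assimilation]
  gompipa → gompipo   [vowel merger]
  giving Ulkul gompipo.
Nedenish: *gonpipa > yonpipa > yonpipe  (by unconditioned shift, vowel merger)
No other proto-form is consistent with every reflex, so the reconstruction is *gonpipa.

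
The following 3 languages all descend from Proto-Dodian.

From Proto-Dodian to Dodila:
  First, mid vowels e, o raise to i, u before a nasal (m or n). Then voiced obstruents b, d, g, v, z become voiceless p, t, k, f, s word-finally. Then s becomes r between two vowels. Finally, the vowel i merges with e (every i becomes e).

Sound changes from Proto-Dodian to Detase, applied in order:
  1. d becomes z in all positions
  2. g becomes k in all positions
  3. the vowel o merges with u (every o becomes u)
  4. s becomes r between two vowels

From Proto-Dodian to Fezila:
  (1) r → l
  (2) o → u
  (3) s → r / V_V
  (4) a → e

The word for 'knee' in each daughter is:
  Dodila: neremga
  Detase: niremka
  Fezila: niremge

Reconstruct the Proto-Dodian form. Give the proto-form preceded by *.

Position 2: Dodila has e, Detase has i, Fezila has i. Detase preserves i here (none of its changes turn any other segment into i), so the proto-segment is *i.
Position 7: Dodila has a, Detase has a, Fezila has e. Dodila preserves a here (none of its changes turn any other segment into a), so the proto-segment is *a.
Position 6: Dodila has g, Detase has k, Fezila has g. Dodila preserves g here (none of its changes turn any other segment into g), so the proto-segment is *g.
Verify the candidate proto-form against each daughter:
Dodila: start from *nisemga.
  rule 1 (pre-nasal raising): nisemga → nisimga
  rule 2: no change — nisimga
  rule 3 (rhotacism): nisimga → nirimga
  rule 4 (vowel merger): nirimga → neremga
  ⇒ Dodila neremga
Detase: start from *nisemga.
  rule 1: no change — nisemga
  rule 2 (unconditioned shift): nisemga → nisemka
  rule 3: no change — nisemka
  rule 4 (rhotacism): nisemka → niremka
  ⇒ Detase niremka
Fezila: start from *nisemga.
  rule 1: no change — nisemga
  rule 2: no change — nisemga
  rule 3 (rhotacism): nisemga → niremga
  rule 4 (vowel merger): niremga → niremge
  ⇒ Fezila niremge
No other proto-form is consistent with every reflex, so the reconstruction is *nisemga.

*nisemga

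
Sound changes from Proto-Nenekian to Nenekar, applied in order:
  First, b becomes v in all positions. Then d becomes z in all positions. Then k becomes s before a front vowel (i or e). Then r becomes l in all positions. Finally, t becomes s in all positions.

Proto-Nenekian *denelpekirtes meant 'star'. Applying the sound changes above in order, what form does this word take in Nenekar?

zenelpesilses

Nenekar: start from *denelpekirtes.
  rule 1: no change — denelpekirtes
  rule 2 (unconditioned shift): denelpekirtes → zenelpekirtes
  rule 3 (palatalisation): zenelpekirtes → zenelpesirtes
  rule 4 (unconditioned shift): zenelpesirtes → zenelpesiltes
  rule 5 (unconditioned shift): zenelpesiltes → zenelpesilses
  ⇒ Nenekar zenelpesilses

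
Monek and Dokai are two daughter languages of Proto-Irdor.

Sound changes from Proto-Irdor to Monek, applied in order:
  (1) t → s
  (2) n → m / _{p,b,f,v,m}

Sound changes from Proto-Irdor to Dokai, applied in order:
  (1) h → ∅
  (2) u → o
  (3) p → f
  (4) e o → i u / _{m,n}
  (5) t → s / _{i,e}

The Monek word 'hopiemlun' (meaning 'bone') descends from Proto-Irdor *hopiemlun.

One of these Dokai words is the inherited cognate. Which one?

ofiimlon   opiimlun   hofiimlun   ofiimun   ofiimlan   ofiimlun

Dokai: *hopiemlun
  hopiemlun → opiemlun   [h-loss]
  opiemlun → opiemlon   [vowel merger]
  opiemlon → ofiemlon   [unconditioned shift]
  ofiemlon → ofiimlun   [pre-nasal raising]
  ofiimlun (rule 5 does not apply)
  giving Dokai ofiimlun.
Only 'ofiimlun' matches the regular Dokai development of *hopiemlun.

ofiimlun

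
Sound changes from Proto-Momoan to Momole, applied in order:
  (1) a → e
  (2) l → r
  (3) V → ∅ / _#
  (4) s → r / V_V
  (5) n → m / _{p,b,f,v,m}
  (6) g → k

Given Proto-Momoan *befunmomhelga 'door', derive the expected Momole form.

befummomherk

Momole: *befunmomhelga > befunmomhelge > befunmomherge > befunmomherg > befummomherg > befummomherk  (by vowel merger, unconditioned shift, apocope, nasal place assimilation, unconditioned shift)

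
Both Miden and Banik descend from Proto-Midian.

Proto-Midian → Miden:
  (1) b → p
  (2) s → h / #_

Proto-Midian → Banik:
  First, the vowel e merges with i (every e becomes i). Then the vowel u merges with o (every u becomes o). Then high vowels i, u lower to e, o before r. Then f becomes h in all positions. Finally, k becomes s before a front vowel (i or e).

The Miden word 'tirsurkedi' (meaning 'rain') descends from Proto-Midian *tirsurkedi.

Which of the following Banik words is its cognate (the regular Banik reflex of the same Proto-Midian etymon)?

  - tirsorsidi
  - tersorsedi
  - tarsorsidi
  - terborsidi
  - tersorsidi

Banik: *tirsurkedi > tirsurkidi > tirsorkidi > tersorkidi > tersorsidi  (by vowel merger, vowel merger, pre-rhotic lowering, palatalisation)
The other candidates each miss or misapply at least one Banik change.

tersorsidi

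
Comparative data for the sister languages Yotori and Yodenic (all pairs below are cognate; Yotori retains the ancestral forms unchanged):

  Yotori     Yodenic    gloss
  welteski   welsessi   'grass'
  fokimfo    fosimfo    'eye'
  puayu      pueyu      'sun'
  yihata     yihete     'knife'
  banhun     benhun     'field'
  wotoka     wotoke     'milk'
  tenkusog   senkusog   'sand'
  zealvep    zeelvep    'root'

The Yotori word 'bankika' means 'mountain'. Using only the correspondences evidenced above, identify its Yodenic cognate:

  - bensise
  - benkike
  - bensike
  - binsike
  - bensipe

banhun ~ benhun — Yotori a corresponds to Yodenic e after a consonant, before a nasal.
welteski ~ welsessi — Yotori k corresponds to Yodenic s after a consonant, before a front vowel.
yihata ~ yihete, wotoka ~ wotoke — Yotori a corresponds to Yodenic e word-finally.
Applying these to Yotori 'bankika':
  bankika → benkika   (a→e after a consonant, before a nasal)
  benkika → bensika   (k→s after a consonant, before a front vowel)
  bensika → bensike   (a→e word-finally)
So the Yodenic cognate is 'bensike'.

bensike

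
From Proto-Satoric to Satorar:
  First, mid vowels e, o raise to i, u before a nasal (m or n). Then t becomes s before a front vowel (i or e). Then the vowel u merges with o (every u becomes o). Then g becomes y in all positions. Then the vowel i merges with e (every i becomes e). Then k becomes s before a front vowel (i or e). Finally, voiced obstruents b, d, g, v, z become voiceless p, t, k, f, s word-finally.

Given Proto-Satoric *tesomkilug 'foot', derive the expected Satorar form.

sesomseloy

Satorar: *tesomkilug
  tesomkilug → tesumkilug   [pre-nasal raising]
  tesumkilug → sesumkilug   [palatalisation]
  sesumkilug → sesomkilog   [vowel merger]
  sesomkilog → sesomkiloy   [unconditioned shift]
  sesomkiloy → sesomkeloy   [vowel merger]
  sesomkeloy → sesomseloy   [palatalisation]
  sesomseloy (rule 7 does not apply)
  giving Satorar sesomseloy.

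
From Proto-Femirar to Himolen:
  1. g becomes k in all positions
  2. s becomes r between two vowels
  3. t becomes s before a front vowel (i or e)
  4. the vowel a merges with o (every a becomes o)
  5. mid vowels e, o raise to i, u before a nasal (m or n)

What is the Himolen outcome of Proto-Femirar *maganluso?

Himolen: start from *maganluso.
  rule 1 (unconditioned shift): maganluso → makanluso
  rule 2 (rhotacism): makanluso → makanluro
  rule 3: no change — makanluro
  rule 4 (vowel merger): makanluro → mokonluro
  rule 5 (pre-nasal raising): mokonluro → mokunluro
  ⇒ Himolen mokunluro

mokunluro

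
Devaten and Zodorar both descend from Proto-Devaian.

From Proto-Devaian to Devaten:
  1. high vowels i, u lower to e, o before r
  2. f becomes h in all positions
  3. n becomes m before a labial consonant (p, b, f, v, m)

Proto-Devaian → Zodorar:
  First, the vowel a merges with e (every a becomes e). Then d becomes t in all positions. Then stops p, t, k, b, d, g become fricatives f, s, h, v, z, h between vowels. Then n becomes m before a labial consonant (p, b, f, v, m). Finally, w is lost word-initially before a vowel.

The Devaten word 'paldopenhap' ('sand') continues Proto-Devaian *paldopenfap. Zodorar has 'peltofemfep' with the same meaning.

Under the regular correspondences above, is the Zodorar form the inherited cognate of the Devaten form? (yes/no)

yes

Derive the expected Zodorar reflex of *paldopenfap:
Zodorar: start from *paldopenfap.
  rule 1 (vowel merger): paldopenfap → peldopenfep
  rule 2 (unconditioned shift): peldopenfep → peltopenfep
  rule 3 (intervocalic lenition): peltopenfep → peltofenfep
  rule 4 (nasal place assimilation): peltofenfep → peltofemfep
  rule 5: no change — peltofemfep
  ⇒ Zodorar peltofemfep
Zodorar 'peltofemfep' matches the regular reflex exactly, so the pair is cognate.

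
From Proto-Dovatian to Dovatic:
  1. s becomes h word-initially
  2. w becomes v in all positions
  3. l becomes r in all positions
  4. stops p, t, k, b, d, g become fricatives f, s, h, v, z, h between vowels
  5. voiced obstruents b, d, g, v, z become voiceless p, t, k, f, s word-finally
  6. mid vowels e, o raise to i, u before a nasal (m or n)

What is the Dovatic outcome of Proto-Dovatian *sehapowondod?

hehafovundot

Dovatic: *sehapowondod > hehapowondod > hehapovondod > hehafovondod > hehafovondot > hehafovundot  (by debuccalisation, unconditioned shift, intervocalic lenition, final devoicing, pre-nasal raising)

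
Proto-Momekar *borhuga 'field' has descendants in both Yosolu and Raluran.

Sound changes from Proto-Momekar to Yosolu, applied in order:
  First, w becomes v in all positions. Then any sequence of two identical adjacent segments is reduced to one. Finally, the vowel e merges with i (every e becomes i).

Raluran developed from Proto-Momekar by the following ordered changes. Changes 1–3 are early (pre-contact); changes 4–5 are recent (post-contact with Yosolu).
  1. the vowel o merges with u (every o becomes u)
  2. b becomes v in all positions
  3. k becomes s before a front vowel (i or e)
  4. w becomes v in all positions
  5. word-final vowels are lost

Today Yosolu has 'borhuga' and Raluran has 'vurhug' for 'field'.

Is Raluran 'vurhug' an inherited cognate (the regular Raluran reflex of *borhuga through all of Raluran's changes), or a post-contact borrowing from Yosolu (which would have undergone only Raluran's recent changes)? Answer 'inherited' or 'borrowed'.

If inherited, *borhuga would pass through all of Raluran's changes:
Raluran: *borhuga
  borhuga → burhuga   [vowel merger]
  burhuga → vurhuga   [unconditioned shift]
  vurhuga (rule 3 does not apply)
  vurhuga (rule 4 does not apply)
  vurhuga → vurhug   [apocope]
  giving Raluran vurhug.
If borrowed from Yosolu 'borhuga' after the early changes, it would undergo only the recent ones:
  rule 4 (unconditioned shift): no change (borhuga)
  rule 5 (apocope): borhuga → borhug
  ⇒ as a loan: borhug
Raluran 'vurhug' matches the inherited outcome exactly, so it is an inherited cognate, not a loan.

inherited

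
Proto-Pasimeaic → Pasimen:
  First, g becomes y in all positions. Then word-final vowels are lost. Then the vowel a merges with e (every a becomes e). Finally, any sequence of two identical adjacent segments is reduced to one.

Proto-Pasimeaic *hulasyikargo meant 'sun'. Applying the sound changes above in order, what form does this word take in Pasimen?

Pasimen: *hulasyikargo > hulasyikaryo > hulasyikary > hulesyikery  (by unconditioned shift, apocope, vowel merger)

hulesyikery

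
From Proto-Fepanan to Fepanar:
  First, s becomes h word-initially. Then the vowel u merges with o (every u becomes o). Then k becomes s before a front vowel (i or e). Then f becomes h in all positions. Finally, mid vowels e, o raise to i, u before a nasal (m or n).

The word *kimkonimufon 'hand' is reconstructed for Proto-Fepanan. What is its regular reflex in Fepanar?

simkunimohun

Fepanar: start from *kimkonimufon.
  rule 1: no change — kimkonimufon
  rule 2 (vowel merger): kimkonimufon → kimkonimofon
  rule 3 (palatalisation): kimkonimofon → simkonimofon
  rule 4 (unconditioned shift): simkonimofon → simkonimohon
  rule 5 (pre-nasal raising): simkonimohon → simkunimohun
  ⇒ Fepanar simkunimohun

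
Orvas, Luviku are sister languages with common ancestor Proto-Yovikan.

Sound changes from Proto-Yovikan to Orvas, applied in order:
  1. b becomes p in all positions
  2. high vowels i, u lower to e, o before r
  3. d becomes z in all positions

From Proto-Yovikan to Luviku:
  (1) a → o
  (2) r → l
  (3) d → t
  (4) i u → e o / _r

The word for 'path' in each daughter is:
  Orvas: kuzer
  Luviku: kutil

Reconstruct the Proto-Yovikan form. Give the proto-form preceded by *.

*kudir

Position 3: Orvas has z, Luviku has t. Taking the neighbouring segments as reconstructed: Orvas z could go back to *d or *z; Luviku t could go back to *t or *d — the one source consistent with every daughter is *d.
Position 4: Orvas has e, Luviku has i. Luviku preserves i here (none of its changes turn any other segment into i), so the proto-segment is *i.
Position 5: Orvas has r, Luviku has l. Orvas preserves r here (none of its changes turn any other segment into r), so the proto-segment is *r.
Continuing position by position gives *kudir; check it forward:
Orvas: *kudir
  kudir (rule 1 does not apply)
  kudir → kuder   [pre-rhotic lowering]
  kuder → kuzer   [unconditioned shift]
  giving Orvas kuzer.
Luviku: *kudir > kudil > kutil  (by unconditioned shift, unconditioned shift)
No other proto-form is consistent with every reflex, so the reconstruction is *kudir.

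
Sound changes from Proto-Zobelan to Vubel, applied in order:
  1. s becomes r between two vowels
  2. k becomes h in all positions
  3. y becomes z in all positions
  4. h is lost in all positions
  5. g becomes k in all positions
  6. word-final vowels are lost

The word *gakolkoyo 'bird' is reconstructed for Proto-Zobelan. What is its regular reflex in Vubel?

Vubel: start from *gakolkoyo.
  rule 1: no change — gakolkoyo
  rule 2 (unconditioned shift): gakolkoyo → gaholhoyo
  rule 3 (unconditioned shift): gaholhoyo → gaholhozo
  rule 4 (h-loss): gaholhozo → gaolozo
  rule 5 (unconditioned shift): gaolozo → kaolozo
  rule 6 (apocope): kaolozo → kaoloz
  ⇒ Vubel kaoloz

kaoloz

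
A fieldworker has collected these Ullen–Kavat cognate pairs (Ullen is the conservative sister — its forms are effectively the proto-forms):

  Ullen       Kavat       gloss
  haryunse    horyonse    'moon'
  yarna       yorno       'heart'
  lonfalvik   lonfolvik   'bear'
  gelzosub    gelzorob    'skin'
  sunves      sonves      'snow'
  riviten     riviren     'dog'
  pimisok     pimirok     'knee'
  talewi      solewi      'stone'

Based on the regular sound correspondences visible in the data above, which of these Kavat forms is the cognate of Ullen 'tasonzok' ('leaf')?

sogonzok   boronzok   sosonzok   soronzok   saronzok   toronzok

talewi ~ solewi — Ullen t corresponds to Kavat s word-initially before a back vowel.
lonfalvik ~ lonfolvik, talewi ~ solewi — Ullen a corresponds to Kavat o after a consonant, before a consonant other than r, m, n, p, b, f, v.
pimisok ~ pimirok — Ullen s corresponds to Kavat r between vowels (before a back vowel).
Applying these to Ullen 'tasonzok':
  tasonzok → sasonzok   (t→s word-initially before a back vowel)
  sasonzok → sosonzok   (a→o after a consonant, before a consonant other than r, m, n, p, b, f, v)
  sosonzok → soronzok   (s→r between vowels (before a back vowel))
So the Kavat cognate is 'soronzok'.

soronzok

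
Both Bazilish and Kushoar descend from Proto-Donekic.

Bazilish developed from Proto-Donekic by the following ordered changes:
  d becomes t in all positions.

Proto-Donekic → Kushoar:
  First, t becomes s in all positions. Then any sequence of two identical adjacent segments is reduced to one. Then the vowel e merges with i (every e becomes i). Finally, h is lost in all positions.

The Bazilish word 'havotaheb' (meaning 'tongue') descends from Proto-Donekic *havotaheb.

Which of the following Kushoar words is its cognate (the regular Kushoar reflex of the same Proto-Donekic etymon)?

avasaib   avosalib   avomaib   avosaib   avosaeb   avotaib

avosaib

Kushoar: *havotaheb
  havotaheb → havosaheb   [unconditioned shift]
  havosaheb (rule 2 does not apply)
  havosaheb → havosahib   [vowel merger]
  havosahib → avosaib   [h-loss]
  giving Kushoar avosaib.
Among the options, 'avosaib' alone shows every Kushoar change applied in order.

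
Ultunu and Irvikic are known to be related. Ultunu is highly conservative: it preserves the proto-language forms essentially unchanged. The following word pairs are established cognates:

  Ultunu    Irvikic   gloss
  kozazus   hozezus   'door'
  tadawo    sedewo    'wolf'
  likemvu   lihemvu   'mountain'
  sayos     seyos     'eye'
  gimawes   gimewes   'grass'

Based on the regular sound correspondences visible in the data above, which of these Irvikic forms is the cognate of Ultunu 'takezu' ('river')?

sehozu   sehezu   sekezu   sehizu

tadawo ~ sedewo — Ultunu t corresponds to Irvikic s word-initially before a back vowel.
kozazus ~ hozezus, tadawo ~ sedewo — Ultunu a corresponds to Irvikic e after a consonant, before a consonant other than r, m, n, p, b, f, v.
likemvu ~ lihemvu — Ultunu k corresponds to Irvikic h between vowels (before a front vowel).
Applying these to Ultunu 'takezu':
  takezu → sakezu   (t→s word-initially before a back vowel)
  sakezu → sekezu   (a→e after a consonant, before a consonant other than r, m, n, p, b, f, v)
  sekezu → sehezu   (k→h between vowels (before a front vowel))
So the Irvikic cognate is 'sehezu'.

sehezu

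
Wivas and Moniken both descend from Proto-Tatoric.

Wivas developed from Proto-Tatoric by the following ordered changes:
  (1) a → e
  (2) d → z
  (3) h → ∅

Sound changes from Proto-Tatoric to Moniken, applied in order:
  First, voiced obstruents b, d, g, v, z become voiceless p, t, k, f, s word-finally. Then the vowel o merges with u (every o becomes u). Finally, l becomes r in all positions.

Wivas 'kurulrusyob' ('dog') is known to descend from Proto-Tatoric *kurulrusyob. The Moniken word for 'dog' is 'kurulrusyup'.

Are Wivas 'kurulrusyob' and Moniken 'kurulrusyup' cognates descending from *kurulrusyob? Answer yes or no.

Derive the expected Moniken reflex of *kurulrusyob:
Moniken: *kurulrusyob > kurulrusyop > kurulrusyup > kururrusyup  (by final devoicing, vowel merger, unconditioned shift)
The regular Moniken reflex would be 'kururrusyup', but the attested form is 'kurulrusyup'. The correspondence is irregular, so they are not cognates (the Moniken form has a different source).

no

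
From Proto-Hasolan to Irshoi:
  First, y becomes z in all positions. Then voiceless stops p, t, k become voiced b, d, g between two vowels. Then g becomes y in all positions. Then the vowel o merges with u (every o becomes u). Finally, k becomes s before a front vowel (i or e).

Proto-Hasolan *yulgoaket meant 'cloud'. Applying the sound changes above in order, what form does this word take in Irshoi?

zulyuayet

Irshoi: start from *yulgoaket.
  rule 1 (unconditioned shift): yulgoaket → zulgoaket
  rule 2 (intervocalic voicing): zulgoaket → zulgoaget
  rule 3 (unconditioned shift): zulgoaget → zulyoayet
  rule 4 (vowel merger): zulyoayet → zulyuayet
  rule 5: no change — zulyuayet
  ⇒ Irshoi zulyuayet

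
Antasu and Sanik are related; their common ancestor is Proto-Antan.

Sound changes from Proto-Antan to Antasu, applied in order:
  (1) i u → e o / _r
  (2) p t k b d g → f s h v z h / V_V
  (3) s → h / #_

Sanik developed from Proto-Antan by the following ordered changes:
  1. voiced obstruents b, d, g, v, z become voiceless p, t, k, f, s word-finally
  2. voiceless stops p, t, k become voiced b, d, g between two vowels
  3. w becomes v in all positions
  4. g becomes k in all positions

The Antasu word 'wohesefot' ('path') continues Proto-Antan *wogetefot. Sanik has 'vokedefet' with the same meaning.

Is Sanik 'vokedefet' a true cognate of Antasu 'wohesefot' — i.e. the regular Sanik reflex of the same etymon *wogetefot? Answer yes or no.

Derive the expected Sanik reflex of *wogetefot:
Sanik: *wogetefot
  wogetefot (rule 1 does not apply)
  wogetefot → wogedefot   [intervocalic voicing]
  wogedefot → vogedefot   [unconditioned shift]
  vogedefot → vokedefot   [unconditioned shift]
  giving Sanik vokedefot.
The regular Sanik reflex would be 'vokedefot', but the attested form is 'vokedefet'. The correspondence is irregular, so they are not cognates (the Sanik form has a different source).

no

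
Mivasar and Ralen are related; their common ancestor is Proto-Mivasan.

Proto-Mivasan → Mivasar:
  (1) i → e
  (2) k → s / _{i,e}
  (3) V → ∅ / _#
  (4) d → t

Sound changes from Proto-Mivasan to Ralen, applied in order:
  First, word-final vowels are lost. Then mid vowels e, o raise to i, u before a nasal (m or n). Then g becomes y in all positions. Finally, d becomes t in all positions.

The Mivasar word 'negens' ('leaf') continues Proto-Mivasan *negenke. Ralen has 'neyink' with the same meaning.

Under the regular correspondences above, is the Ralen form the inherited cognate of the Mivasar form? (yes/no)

yes

Derive the expected Ralen reflex of *negenke:
Ralen: *negenke
  negenke → negenk   [apocope]
  negenk → negink   [pre-nasal raising]
  negink → neyink   [unconditioned shift]
  neyink (rule 4 does not apply)
  giving Ralen neyink.
Ralen 'neyink' matches the regular reflex exactly, so the pair is cognate.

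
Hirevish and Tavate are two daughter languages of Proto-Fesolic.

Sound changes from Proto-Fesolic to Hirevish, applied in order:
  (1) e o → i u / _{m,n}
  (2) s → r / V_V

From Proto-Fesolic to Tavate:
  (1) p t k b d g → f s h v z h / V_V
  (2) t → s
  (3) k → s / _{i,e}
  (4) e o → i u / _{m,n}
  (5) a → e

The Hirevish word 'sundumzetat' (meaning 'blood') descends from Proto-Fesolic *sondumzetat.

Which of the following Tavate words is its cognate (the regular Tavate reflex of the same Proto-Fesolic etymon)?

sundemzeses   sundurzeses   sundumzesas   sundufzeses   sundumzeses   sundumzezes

sundumzeses

Tavate: *sondumzetat > sondumzesat > sondumzesas > sundumzesas > sundumzeses  (by intervocalic lenition, unconditioned shift, pre-nasal raising, vowel merger)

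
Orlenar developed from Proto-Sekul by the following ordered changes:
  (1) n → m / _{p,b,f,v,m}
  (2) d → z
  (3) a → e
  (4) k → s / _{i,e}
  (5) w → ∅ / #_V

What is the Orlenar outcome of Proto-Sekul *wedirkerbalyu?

ezirserbelyu

Orlenar: start from *wedirkerbalyu.
  rule 1: no change — wedirkerbalyu
  rule 2 (unconditioned shift): wedirkerbalyu → wezirkerbalyu
  rule 3 (vowel merger): wezirkerbalyu → wezirkerbelyu
  rule 4 (palatalisation): wezirkerbelyu → wezirserbelyu
  rule 5 (glide loss): wezirserbelyu → ezirserbelyu
  ⇒ Orlenar ezirserbelyu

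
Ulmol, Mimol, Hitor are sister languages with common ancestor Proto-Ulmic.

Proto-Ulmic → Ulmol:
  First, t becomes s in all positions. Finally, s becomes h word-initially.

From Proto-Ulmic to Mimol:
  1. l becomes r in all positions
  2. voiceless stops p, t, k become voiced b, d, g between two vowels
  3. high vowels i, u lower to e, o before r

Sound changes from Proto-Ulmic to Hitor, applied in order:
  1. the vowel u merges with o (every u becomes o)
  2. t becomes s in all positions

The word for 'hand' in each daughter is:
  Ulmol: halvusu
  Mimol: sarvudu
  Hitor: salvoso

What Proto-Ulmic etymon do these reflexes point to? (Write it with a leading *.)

*salvutu

Position 7: Ulmol has u, Mimol has u, Hitor has o. Ulmol preserves u here (none of its changes turn any other segment into u), so the proto-segment is *u.
Position 1: Ulmol has h, Mimol has s, Hitor has s. Mimol preserves s here (none of its changes turn any other segment into s), so the proto-segment is *s.
Continuing position by position gives *salvutu; check it forward:
Ulmol: start from *salvutu.
  rule 1 (unconditioned shift): salvutu → salvusu
  rule 2 (debuccalisation): salvusu → halvusu
  ⇒ Ulmol halvusu
Mimol: *salvutu
  salvutu → sarvutu   [unconditioned shift]
  sarvutu → sarvudu   [intervocalic voicing]
  sarvudu (rule 3 does not apply)
  giving Mimol sarvudu.
Hitor: *salvutu > salvoto > salvoso  (by vowel merger, unconditioned shift)
Only *salvutu yields all of Ulmol halvusu, Mimol sarvudu, Hitor salvoso.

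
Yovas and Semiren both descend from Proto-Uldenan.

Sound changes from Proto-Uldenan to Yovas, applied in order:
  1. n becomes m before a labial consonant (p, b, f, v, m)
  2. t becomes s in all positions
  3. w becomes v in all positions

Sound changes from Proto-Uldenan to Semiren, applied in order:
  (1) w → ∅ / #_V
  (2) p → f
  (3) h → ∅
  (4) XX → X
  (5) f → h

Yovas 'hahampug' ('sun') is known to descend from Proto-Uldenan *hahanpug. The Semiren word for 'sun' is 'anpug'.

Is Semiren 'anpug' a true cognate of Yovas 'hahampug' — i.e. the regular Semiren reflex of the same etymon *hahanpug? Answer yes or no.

no

Derive the expected Semiren reflex of *hahanpug:
Semiren: *hahanpug > hahanfug > aanfug > anfug > anhug  (by unconditioned shift, h-loss, degemination, unconditioned shift)
The regular Semiren reflex would be 'anhug', but the attested form is 'anpug'. The correspondence is irregular, so they are not cognates (the Semiren form has a different source).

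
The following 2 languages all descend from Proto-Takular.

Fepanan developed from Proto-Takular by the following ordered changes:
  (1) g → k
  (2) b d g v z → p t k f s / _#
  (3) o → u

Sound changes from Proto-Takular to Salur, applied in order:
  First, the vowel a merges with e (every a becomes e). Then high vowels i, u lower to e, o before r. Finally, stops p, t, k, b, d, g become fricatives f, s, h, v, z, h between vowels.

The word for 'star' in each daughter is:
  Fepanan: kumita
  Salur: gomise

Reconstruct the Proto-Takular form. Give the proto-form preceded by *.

Position 2: Fepanan has u, Salur has o. Taking the neighbouring segments as reconstructed: Fepanan u could go back to *o or *u; Salur o can only go back to *o — the one source consistent with every daughter is *o.
Position 6: Fepanan has a, Salur has e. Fepanan preserves a here (none of its changes turn any other segment into a), so the proto-segment is *a.
Position 5: Fepanan has t, Salur has s. Taking the neighbouring segments as reconstructed: Fepanan t can only go back to *t; Salur s could go back to *t or *s — the one source consistent with every daughter is *t.
Continuing position by position gives *gomita; check it forward:
Fepanan: *gomita > komita > kumita  (by unconditioned shift, vowel merger)
Salur: start from *gomita.
  rule 1 (vowel merger): gomita → gomite
  rule 2: no change — gomite
  rule 3 (intervocalic lenition): gomite → gomise
  ⇒ Salur gomise
*gomita is the unique common source.

*gomita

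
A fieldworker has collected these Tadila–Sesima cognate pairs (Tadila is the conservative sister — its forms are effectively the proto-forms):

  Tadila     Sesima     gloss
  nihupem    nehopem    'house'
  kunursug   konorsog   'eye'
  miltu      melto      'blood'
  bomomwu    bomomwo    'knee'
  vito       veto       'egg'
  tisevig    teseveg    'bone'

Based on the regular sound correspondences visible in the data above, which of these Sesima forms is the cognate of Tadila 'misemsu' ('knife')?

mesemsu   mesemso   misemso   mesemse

mesemso

nihupem ~ nehopem, miltu ~ melto — Tadila i corresponds to Sesima e after a consonant, before a consonant other than r, m, n, p, b, f, v.
miltu ~ melto, bomomwu ~ bomomwo — Tadila u corresponds to Sesima o word-finally.
Applying these to Tadila 'misemsu':
  misemsu → mesemsu   (i→e after a consonant, before a consonant other than r, m, n, p, b, f, v)
  mesemsu → mesemso   (u→o word-finally)
So the Sesima cognate is 'mesemso'.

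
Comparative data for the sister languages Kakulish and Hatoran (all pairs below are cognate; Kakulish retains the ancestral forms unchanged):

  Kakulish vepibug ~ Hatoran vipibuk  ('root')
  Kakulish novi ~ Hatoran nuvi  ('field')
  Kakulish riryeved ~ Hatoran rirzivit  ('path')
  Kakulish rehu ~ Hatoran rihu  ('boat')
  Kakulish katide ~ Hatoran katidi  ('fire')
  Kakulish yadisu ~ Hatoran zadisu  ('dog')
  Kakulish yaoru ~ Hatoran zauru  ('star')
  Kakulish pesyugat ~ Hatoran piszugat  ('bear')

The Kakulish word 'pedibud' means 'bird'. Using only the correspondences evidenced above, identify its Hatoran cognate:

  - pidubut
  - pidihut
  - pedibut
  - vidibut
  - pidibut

riryeved ~ rirzivit, rehu ~ rihu — Kakulish e corresponds to Hatoran i after a consonant, before a consonant other than r, m, n, p, b, f, v.
riryeved ~ rirzivit — Kakulish d corresponds to Hatoran t word-finally.
Applying these to Kakulish 'pedibud':
  pedibud → pidibud   (e→i after a consonant, before a consonant other than r, m, n, p, b, f, v)
  pidibud → pidibut   (d→t word-finally)
So the Hatoran cognate is 'pidibut'.

pidibut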